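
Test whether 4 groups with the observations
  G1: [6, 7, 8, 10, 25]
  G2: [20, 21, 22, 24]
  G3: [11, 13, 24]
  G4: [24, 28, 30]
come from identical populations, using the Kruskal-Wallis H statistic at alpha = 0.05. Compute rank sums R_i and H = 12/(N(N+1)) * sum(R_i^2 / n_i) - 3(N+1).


Step 1: Combine all N = 15 observations and assign midranks.
sorted (value, group, rank): (6,G1,1), (7,G1,2), (8,G1,3), (10,G1,4), (11,G3,5), (13,G3,6), (20,G2,7), (21,G2,8), (22,G2,9), (24,G2,11), (24,G3,11), (24,G4,11), (25,G1,13), (28,G4,14), (30,G4,15)
Step 2: Sum ranks within each group.
R_1 = 23 (n_1 = 5)
R_2 = 35 (n_2 = 4)
R_3 = 22 (n_3 = 3)
R_4 = 40 (n_4 = 3)
Step 3: H = 12/(N(N+1)) * sum(R_i^2/n_i) - 3(N+1)
     = 12/(15*16) * (23^2/5 + 35^2/4 + 22^2/3 + 40^2/3) - 3*16
     = 0.050000 * 1106.72 - 48
     = 7.335833.
Step 4: Ties present; correction factor C = 1 - 24/(15^3 - 15) = 0.992857. Corrected H = 7.335833 / 0.992857 = 7.388609.
Step 5: Under H0, H ~ chi^2(3); p-value = 0.060491.
Step 6: alpha = 0.05. fail to reject H0.

H = 7.3886, df = 3, p = 0.060491, fail to reject H0.


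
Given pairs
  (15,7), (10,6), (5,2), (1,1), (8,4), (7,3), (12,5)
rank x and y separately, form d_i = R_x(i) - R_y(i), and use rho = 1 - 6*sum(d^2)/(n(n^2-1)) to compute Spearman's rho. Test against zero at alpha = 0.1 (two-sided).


Step 1: Rank x and y separately (midranks; no ties here).
rank(x): 15->7, 10->5, 5->2, 1->1, 8->4, 7->3, 12->6
rank(y): 7->7, 6->6, 2->2, 1->1, 4->4, 3->3, 5->5
Step 2: d_i = R_x(i) - R_y(i); compute d_i^2.
  (7-7)^2=0, (5-6)^2=1, (2-2)^2=0, (1-1)^2=0, (4-4)^2=0, (3-3)^2=0, (6-5)^2=1
sum(d^2) = 2.
Step 3: rho = 1 - 6*2 / (7*(7^2 - 1)) = 1 - 12/336 = 0.964286.
Step 4: Under H0, t = rho * sqrt((n-2)/(1-rho^2)) = 8.1408 ~ t(5).
Step 5: Two-sided p-value from the t-distribution with 5 df = 0.000454.
Step 6: alpha = 0.1. reject H0.

rho = 0.9643, p = 0.000454, reject H0 at alpha = 0.1.


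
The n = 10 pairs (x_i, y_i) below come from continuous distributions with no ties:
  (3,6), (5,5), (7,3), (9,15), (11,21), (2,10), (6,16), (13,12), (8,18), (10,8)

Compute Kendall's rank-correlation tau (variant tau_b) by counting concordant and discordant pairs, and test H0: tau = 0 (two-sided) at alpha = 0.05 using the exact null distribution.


Step 1: Enumerate the 45 unordered pairs (i,j) with i<j and classify each by sign(x_j-x_i) * sign(y_j-y_i).
  (1,2):dx=+2,dy=-1->D; (1,3):dx=+4,dy=-3->D; (1,4):dx=+6,dy=+9->C; (1,5):dx=+8,dy=+15->C
  (1,6):dx=-1,dy=+4->D; (1,7):dx=+3,dy=+10->C; (1,8):dx=+10,dy=+6->C; (1,9):dx=+5,dy=+12->C
  (1,10):dx=+7,dy=+2->C; (2,3):dx=+2,dy=-2->D; (2,4):dx=+4,dy=+10->C; (2,5):dx=+6,dy=+16->C
  (2,6):dx=-3,dy=+5->D; (2,7):dx=+1,dy=+11->C; (2,8):dx=+8,dy=+7->C; (2,9):dx=+3,dy=+13->C
  (2,10):dx=+5,dy=+3->C; (3,4):dx=+2,dy=+12->C; (3,5):dx=+4,dy=+18->C; (3,6):dx=-5,dy=+7->D
  (3,7):dx=-1,dy=+13->D; (3,8):dx=+6,dy=+9->C; (3,9):dx=+1,dy=+15->C; (3,10):dx=+3,dy=+5->C
  (4,5):dx=+2,dy=+6->C; (4,6):dx=-7,dy=-5->C; (4,7):dx=-3,dy=+1->D; (4,8):dx=+4,dy=-3->D
  (4,9):dx=-1,dy=+3->D; (4,10):dx=+1,dy=-7->D; (5,6):dx=-9,dy=-11->C; (5,7):dx=-5,dy=-5->C
  (5,8):dx=+2,dy=-9->D; (5,9):dx=-3,dy=-3->C; (5,10):dx=-1,dy=-13->C; (6,7):dx=+4,dy=+6->C
  (6,8):dx=+11,dy=+2->C; (6,9):dx=+6,dy=+8->C; (6,10):dx=+8,dy=-2->D; (7,8):dx=+7,dy=-4->D
  (7,9):dx=+2,dy=+2->C; (7,10):dx=+4,dy=-8->D; (8,9):dx=-5,dy=+6->D; (8,10):dx=-3,dy=-4->C
  (9,10):dx=+2,dy=-10->D
Step 2: C = 28, D = 17, total pairs = 45.
Step 3: tau = (C - D)/(n(n-1)/2) = (28 - 17)/45 = 0.244444.
Step 4: Exact two-sided p-value (enumerate n! = 3628800 permutations of y under H0): p = 0.380720.
Step 5: alpha = 0.05. fail to reject H0.

tau_b = 0.2444 (C=28, D=17), p = 0.380720, fail to reject H0.


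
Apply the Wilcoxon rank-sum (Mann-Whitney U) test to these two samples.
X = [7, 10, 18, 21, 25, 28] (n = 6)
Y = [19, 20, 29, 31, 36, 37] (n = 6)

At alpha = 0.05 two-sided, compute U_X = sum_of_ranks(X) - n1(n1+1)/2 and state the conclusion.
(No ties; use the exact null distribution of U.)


Step 1: Combine and sort all 12 observations; assign midranks.
sorted (value, group): (7,X), (10,X), (18,X), (19,Y), (20,Y), (21,X), (25,X), (28,X), (29,Y), (31,Y), (36,Y), (37,Y)
ranks: 7->1, 10->2, 18->3, 19->4, 20->5, 21->6, 25->7, 28->8, 29->9, 31->10, 36->11, 37->12
Step 2: Rank sum for X: R1 = 1 + 2 + 3 + 6 + 7 + 8 = 27.
Step 3: U_X = R1 - n1(n1+1)/2 = 27 - 6*7/2 = 27 - 21 = 6.
       U_Y = n1*n2 - U_X = 36 - 6 = 30.
Step 4: No ties, so the exact null distribution of U (based on enumerating the C(12,6) = 924 equally likely rank assignments) gives the two-sided p-value.
Step 5: p-value = 0.064935; compare to alpha = 0.05. fail to reject H0.

U_X = 6, p = 0.064935, fail to reject H0 at alpha = 0.05.


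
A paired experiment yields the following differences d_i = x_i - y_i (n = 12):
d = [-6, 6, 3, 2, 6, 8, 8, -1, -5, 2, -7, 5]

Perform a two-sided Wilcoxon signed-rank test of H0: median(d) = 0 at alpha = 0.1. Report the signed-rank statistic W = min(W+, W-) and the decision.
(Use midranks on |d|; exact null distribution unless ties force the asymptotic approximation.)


Step 1: Drop any zero differences (none here) and take |d_i|.
|d| = [6, 6, 3, 2, 6, 8, 8, 1, 5, 2, 7, 5]
Step 2: Midrank |d_i| (ties get averaged ranks).
ranks: |6|->8, |6|->8, |3|->4, |2|->2.5, |6|->8, |8|->11.5, |8|->11.5, |1|->1, |5|->5.5, |2|->2.5, |7|->10, |5|->5.5
Step 3: Attach original signs; sum ranks with positive sign and with negative sign.
W+ = 8 + 4 + 2.5 + 8 + 11.5 + 11.5 + 2.5 + 5.5 = 53.5
W- = 8 + 1 + 5.5 + 10 = 24.5
(Check: W+ + W- = 78 should equal n(n+1)/2 = 78.)
Step 4: Test statistic W = min(W+, W-) = 24.5.
Step 5: Ties in |d|, so use the tie-corrected normal approximation.
        E[W] = n(n+1)/4 = 12*13/4 = 39.
        Tie groups: |d|=2 (t=2), |d|=5 (t=2), |d|=6 (t=3), |d|=8 (t=2); sum(t^3 - t) = 42.
        Var[W] = n(n+1)(2n+1)/24 - sum(t^3-t)/48 = 3900/24 - 42/48 = 161.625.
        z = (W - E[W]) / sqrt(Var[W]) = (24.5 - 39) / 12.7132 = -1.1405.
        Two-sided p = 2*Phi(z) = 0.254058.
Step 6: alpha = 0.1. fail to reject H0.

W+ = 53.5, W- = 24.5, W = min = 24.5, p = 0.254058, fail to reject H0.


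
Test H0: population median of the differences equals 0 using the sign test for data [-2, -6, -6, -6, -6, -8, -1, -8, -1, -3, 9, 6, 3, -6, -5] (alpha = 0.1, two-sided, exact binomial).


Step 1: Discard zero differences. Original n = 15; n_eff = number of nonzero differences = 15.
Nonzero differences (with sign): -2, -6, -6, -6, -6, -8, -1, -8, -1, -3, +9, +6, +3, -6, -5
Step 2: Count signs: positive = 3, negative = 12.
Step 3: Under H0: P(positive) = 0.5, so the number of positives S ~ Bin(15, 0.5).
Step 4: Two-sided exact p-value = sum of Bin(15,0.5) probabilities at or below the observed probability = 0.035156.
Step 5: alpha = 0.1. reject H0.

n_eff = 15, pos = 3, neg = 12, p = 0.035156, reject H0.


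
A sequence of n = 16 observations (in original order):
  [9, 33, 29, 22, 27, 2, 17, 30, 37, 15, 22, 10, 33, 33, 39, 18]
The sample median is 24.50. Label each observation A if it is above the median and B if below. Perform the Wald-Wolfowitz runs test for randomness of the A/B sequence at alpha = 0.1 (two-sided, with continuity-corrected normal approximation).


Step 1: Compute median = 24.50; label A = above, B = below.
Labels in order: BAABABBAABBBAAAB  (n_A = 8, n_B = 8)
Step 2: Count runs R = 9.
Step 3: Under H0 (random ordering), E[R] = 2*n_A*n_B/(n_A+n_B) + 1 = 2*8*8/16 + 1 = 9.0000.
        Var[R] = 2*n_A*n_B*(2*n_A*n_B - n_A - n_B) / ((n_A+n_B)^2 * (n_A+n_B-1)) = 14336/3840 = 3.7333.
        SD[R] = 1.9322.
Step 4: R = E[R], so z = 0 with no continuity correction.
Step 5: Two-sided p-value via normal approximation = 2*(1 - Phi(|z|)) = 1.000000.
Step 6: alpha = 0.1. fail to reject H0.

R = 9, z = 0.0000, p = 1.000000, fail to reject H0.


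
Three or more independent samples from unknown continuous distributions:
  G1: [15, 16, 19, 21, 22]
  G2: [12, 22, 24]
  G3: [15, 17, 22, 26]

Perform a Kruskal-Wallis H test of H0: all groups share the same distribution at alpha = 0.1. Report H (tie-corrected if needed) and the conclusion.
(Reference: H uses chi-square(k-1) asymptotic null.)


Step 1: Combine all N = 12 observations and assign midranks.
sorted (value, group, rank): (12,G2,1), (15,G1,2.5), (15,G3,2.5), (16,G1,4), (17,G3,5), (19,G1,6), (21,G1,7), (22,G1,9), (22,G2,9), (22,G3,9), (24,G2,11), (26,G3,12)
Step 2: Sum ranks within each group.
R_1 = 28.5 (n_1 = 5)
R_2 = 21 (n_2 = 3)
R_3 = 28.5 (n_3 = 4)
Step 3: H = 12/(N(N+1)) * sum(R_i^2/n_i) - 3(N+1)
     = 12/(12*13) * (28.5^2/5 + 21^2/3 + 28.5^2/4) - 3*13
     = 0.076923 * 512.513 - 39
     = 0.424038.
Step 4: Ties present; correction factor C = 1 - 30/(12^3 - 12) = 0.982517. Corrected H = 0.424038 / 0.982517 = 0.431584.
Step 5: Under H0, H ~ chi^2(2); p-value = 0.805903.
Step 6: alpha = 0.1. fail to reject H0.

H = 0.4316, df = 2, p = 0.805903, fail to reject H0.


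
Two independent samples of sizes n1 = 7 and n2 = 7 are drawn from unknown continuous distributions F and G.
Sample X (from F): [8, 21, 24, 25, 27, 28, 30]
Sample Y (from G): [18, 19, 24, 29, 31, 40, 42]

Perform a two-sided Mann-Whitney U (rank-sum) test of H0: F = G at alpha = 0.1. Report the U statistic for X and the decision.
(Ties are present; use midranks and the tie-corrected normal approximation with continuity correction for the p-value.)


Step 1: Combine and sort all 14 observations; assign midranks.
sorted (value, group): (8,X), (18,Y), (19,Y), (21,X), (24,X), (24,Y), (25,X), (27,X), (28,X), (29,Y), (30,X), (31,Y), (40,Y), (42,Y)
ranks: 8->1, 18->2, 19->3, 21->4, 24->5.5, 24->5.5, 25->7, 27->8, 28->9, 29->10, 30->11, 31->12, 40->13, 42->14
Step 2: Rank sum for X: R1 = 1 + 4 + 5.5 + 7 + 8 + 9 + 11 = 45.5.
Step 3: U_X = R1 - n1(n1+1)/2 = 45.5 - 7*8/2 = 45.5 - 28 = 17.5.
       U_Y = n1*n2 - U_X = 49 - 17.5 = 31.5.
Step 4: Ties are present, so use the tie-corrected normal approximation (with continuity correction) for the p-value.
Step 5: p-value = 0.405717; compare to alpha = 0.1. fail to reject H0.

U_X = 17.5, p = 0.405717, fail to reject H0 at alpha = 0.1.


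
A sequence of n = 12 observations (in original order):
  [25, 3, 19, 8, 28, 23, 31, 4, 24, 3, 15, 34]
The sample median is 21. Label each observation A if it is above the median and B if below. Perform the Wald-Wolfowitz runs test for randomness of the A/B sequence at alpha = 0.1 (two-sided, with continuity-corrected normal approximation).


Step 1: Compute median = 21; label A = above, B = below.
Labels in order: ABBBAAABABBA  (n_A = 6, n_B = 6)
Step 2: Count runs R = 7.
Step 3: Under H0 (random ordering), E[R] = 2*n_A*n_B/(n_A+n_B) + 1 = 2*6*6/12 + 1 = 7.0000.
        Var[R] = 2*n_A*n_B*(2*n_A*n_B - n_A - n_B) / ((n_A+n_B)^2 * (n_A+n_B-1)) = 4320/1584 = 2.7273.
        SD[R] = 1.6514.
Step 4: R = E[R], so z = 0 with no continuity correction.
Step 5: Two-sided p-value via normal approximation = 2*(1 - Phi(|z|)) = 1.000000.
Step 6: alpha = 0.1. fail to reject H0.

R = 7, z = 0.0000, p = 1.000000, fail to reject H0.


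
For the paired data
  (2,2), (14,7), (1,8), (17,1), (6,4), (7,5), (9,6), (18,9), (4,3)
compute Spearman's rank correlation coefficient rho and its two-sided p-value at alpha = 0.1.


Step 1: Rank x and y separately (midranks; no ties here).
rank(x): 2->2, 14->7, 1->1, 17->8, 6->4, 7->5, 9->6, 18->9, 4->3
rank(y): 2->2, 7->7, 8->8, 1->1, 4->4, 5->5, 6->6, 9->9, 3->3
Step 2: d_i = R_x(i) - R_y(i); compute d_i^2.
  (2-2)^2=0, (7-7)^2=0, (1-8)^2=49, (8-1)^2=49, (4-4)^2=0, (5-5)^2=0, (6-6)^2=0, (9-9)^2=0, (3-3)^2=0
sum(d^2) = 98.
Step 3: rho = 1 - 6*98 / (9*(9^2 - 1)) = 1 - 588/720 = 0.183333.
Step 4: Under H0, t = rho * sqrt((n-2)/(1-rho^2)) = 0.4934 ~ t(7).
Step 5: Two-sided p-value from the t-distribution with 7 df = 0.636820.
Step 6: alpha = 0.1. fail to reject H0.

rho = 0.1833, p = 0.636820, fail to reject H0 at alpha = 0.1.


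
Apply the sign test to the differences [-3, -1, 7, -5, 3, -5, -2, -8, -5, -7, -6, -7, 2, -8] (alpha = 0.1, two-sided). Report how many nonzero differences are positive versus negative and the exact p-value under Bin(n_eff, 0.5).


Step 1: Discard zero differences. Original n = 14; n_eff = number of nonzero differences = 14.
Nonzero differences (with sign): -3, -1, +7, -5, +3, -5, -2, -8, -5, -7, -6, -7, +2, -8
Step 2: Count signs: positive = 3, negative = 11.
Step 3: Under H0: P(positive) = 0.5, so the number of positives S ~ Bin(14, 0.5).
Step 4: Two-sided exact p-value = sum of Bin(14,0.5) probabilities at or below the observed probability = 0.057373.
Step 5: alpha = 0.1. reject H0.

n_eff = 14, pos = 3, neg = 11, p = 0.057373, reject H0.


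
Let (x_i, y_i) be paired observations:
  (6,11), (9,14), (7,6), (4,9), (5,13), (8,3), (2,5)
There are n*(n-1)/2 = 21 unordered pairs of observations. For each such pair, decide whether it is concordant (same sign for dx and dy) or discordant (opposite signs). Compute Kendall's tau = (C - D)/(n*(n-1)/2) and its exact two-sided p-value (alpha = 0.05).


Step 1: Enumerate the 21 unordered pairs (i,j) with i<j and classify each by sign(x_j-x_i) * sign(y_j-y_i).
  (1,2):dx=+3,dy=+3->C; (1,3):dx=+1,dy=-5->D; (1,4):dx=-2,dy=-2->C; (1,5):dx=-1,dy=+2->D
  (1,6):dx=+2,dy=-8->D; (1,7):dx=-4,dy=-6->C; (2,3):dx=-2,dy=-8->C; (2,4):dx=-5,dy=-5->C
  (2,5):dx=-4,dy=-1->C; (2,6):dx=-1,dy=-11->C; (2,7):dx=-7,dy=-9->C; (3,4):dx=-3,dy=+3->D
  (3,5):dx=-2,dy=+7->D; (3,6):dx=+1,dy=-3->D; (3,7):dx=-5,dy=-1->C; (4,5):dx=+1,dy=+4->C
  (4,6):dx=+4,dy=-6->D; (4,7):dx=-2,dy=-4->C; (5,6):dx=+3,dy=-10->D; (5,7):dx=-3,dy=-8->C
  (6,7):dx=-6,dy=+2->D
Step 2: C = 12, D = 9, total pairs = 21.
Step 3: tau = (C - D)/(n(n-1)/2) = (12 - 9)/21 = 0.142857.
Step 4: Exact two-sided p-value (enumerate n! = 5040 permutations of y under H0): p = 0.772619.
Step 5: alpha = 0.05. fail to reject H0.

tau_b = 0.1429 (C=12, D=9), p = 0.772619, fail to reject H0.


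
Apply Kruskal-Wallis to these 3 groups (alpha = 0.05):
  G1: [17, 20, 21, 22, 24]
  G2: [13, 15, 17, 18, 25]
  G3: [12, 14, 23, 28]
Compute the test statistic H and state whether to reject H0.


Step 1: Combine all N = 14 observations and assign midranks.
sorted (value, group, rank): (12,G3,1), (13,G2,2), (14,G3,3), (15,G2,4), (17,G1,5.5), (17,G2,5.5), (18,G2,7), (20,G1,8), (21,G1,9), (22,G1,10), (23,G3,11), (24,G1,12), (25,G2,13), (28,G3,14)
Step 2: Sum ranks within each group.
R_1 = 44.5 (n_1 = 5)
R_2 = 31.5 (n_2 = 5)
R_3 = 29 (n_3 = 4)
Step 3: H = 12/(N(N+1)) * sum(R_i^2/n_i) - 3(N+1)
     = 12/(14*15) * (44.5^2/5 + 31.5^2/5 + 29^2/4) - 3*15
     = 0.057143 * 804.75 - 45
     = 0.985714.
Step 4: Ties present; correction factor C = 1 - 6/(14^3 - 14) = 0.997802. Corrected H = 0.985714 / 0.997802 = 0.987885.
Step 5: Under H0, H ~ chi^2(2); p-value = 0.610216.
Step 6: alpha = 0.05. fail to reject H0.

H = 0.9879, df = 2, p = 0.610216, fail to reject H0.


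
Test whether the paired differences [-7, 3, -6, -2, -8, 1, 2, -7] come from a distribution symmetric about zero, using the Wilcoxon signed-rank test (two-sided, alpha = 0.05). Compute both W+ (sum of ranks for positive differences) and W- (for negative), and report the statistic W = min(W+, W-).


Step 1: Drop any zero differences (none here) and take |d_i|.
|d| = [7, 3, 6, 2, 8, 1, 2, 7]
Step 2: Midrank |d_i| (ties get averaged ranks).
ranks: |7|->6.5, |3|->4, |6|->5, |2|->2.5, |8|->8, |1|->1, |2|->2.5, |7|->6.5
Step 3: Attach original signs; sum ranks with positive sign and with negative sign.
W+ = 4 + 1 + 2.5 = 7.5
W- = 6.5 + 5 + 2.5 + 8 + 6.5 = 28.5
(Check: W+ + W- = 36 should equal n(n+1)/2 = 36.)
Step 4: Test statistic W = min(W+, W-) = 7.5.
Step 5: Ties in |d|, so use the tie-corrected normal approximation.
        E[W] = n(n+1)/4 = 8*9/4 = 18.
        Tie groups: |d|=2 (t=2), |d|=7 (t=2); sum(t^3 - t) = 12.
        Var[W] = n(n+1)(2n+1)/24 - sum(t^3-t)/48 = 1224/24 - 12/48 = 50.75.
        z = (W - E[W]) / sqrt(Var[W]) = (7.5 - 18) / 7.1239 = -1.4739.
        Two-sided p = 2*Phi(z) = 0.140506.
Step 6: alpha = 0.05. fail to reject H0.

W+ = 7.5, W- = 28.5, W = min = 7.5, p = 0.140506, fail to reject H0.


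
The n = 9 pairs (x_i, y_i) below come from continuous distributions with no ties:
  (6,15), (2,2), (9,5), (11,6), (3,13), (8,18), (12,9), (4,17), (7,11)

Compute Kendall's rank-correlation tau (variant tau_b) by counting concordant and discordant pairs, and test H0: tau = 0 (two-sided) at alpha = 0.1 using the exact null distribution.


Step 1: Enumerate the 36 unordered pairs (i,j) with i<j and classify each by sign(x_j-x_i) * sign(y_j-y_i).
  (1,2):dx=-4,dy=-13->C; (1,3):dx=+3,dy=-10->D; (1,4):dx=+5,dy=-9->D; (1,5):dx=-3,dy=-2->C
  (1,6):dx=+2,dy=+3->C; (1,7):dx=+6,dy=-6->D; (1,8):dx=-2,dy=+2->D; (1,9):dx=+1,dy=-4->D
  (2,3):dx=+7,dy=+3->C; (2,4):dx=+9,dy=+4->C; (2,5):dx=+1,dy=+11->C; (2,6):dx=+6,dy=+16->C
  (2,7):dx=+10,dy=+7->C; (2,8):dx=+2,dy=+15->C; (2,9):dx=+5,dy=+9->C; (3,4):dx=+2,dy=+1->C
  (3,5):dx=-6,dy=+8->D; (3,6):dx=-1,dy=+13->D; (3,7):dx=+3,dy=+4->C; (3,8):dx=-5,dy=+12->D
  (3,9):dx=-2,dy=+6->D; (4,5):dx=-8,dy=+7->D; (4,6):dx=-3,dy=+12->D; (4,7):dx=+1,dy=+3->C
  (4,8):dx=-7,dy=+11->D; (4,9):dx=-4,dy=+5->D; (5,6):dx=+5,dy=+5->C; (5,7):dx=+9,dy=-4->D
  (5,8):dx=+1,dy=+4->C; (5,9):dx=+4,dy=-2->D; (6,7):dx=+4,dy=-9->D; (6,8):dx=-4,dy=-1->C
  (6,9):dx=-1,dy=-7->C; (7,8):dx=-8,dy=+8->D; (7,9):dx=-5,dy=+2->D; (8,9):dx=+3,dy=-6->D
Step 2: C = 17, D = 19, total pairs = 36.
Step 3: tau = (C - D)/(n(n-1)/2) = (17 - 19)/36 = -0.055556.
Step 4: Exact two-sided p-value (enumerate n! = 362880 permutations of y under H0): p = 0.919455.
Step 5: alpha = 0.1. fail to reject H0.

tau_b = -0.0556 (C=17, D=19), p = 0.919455, fail to reject H0.


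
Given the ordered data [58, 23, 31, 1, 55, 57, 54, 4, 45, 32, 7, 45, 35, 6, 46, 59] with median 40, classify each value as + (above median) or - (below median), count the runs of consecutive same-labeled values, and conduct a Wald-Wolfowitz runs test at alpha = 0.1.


Step 1: Compute median = 40; label A = above, B = below.
Labels in order: ABBBAAABABBABBAA  (n_A = 8, n_B = 8)
Step 2: Count runs R = 9.
Step 3: Under H0 (random ordering), E[R] = 2*n_A*n_B/(n_A+n_B) + 1 = 2*8*8/16 + 1 = 9.0000.
        Var[R] = 2*n_A*n_B*(2*n_A*n_B - n_A - n_B) / ((n_A+n_B)^2 * (n_A+n_B-1)) = 14336/3840 = 3.7333.
        SD[R] = 1.9322.
Step 4: R = E[R], so z = 0 with no continuity correction.
Step 5: Two-sided p-value via normal approximation = 2*(1 - Phi(|z|)) = 1.000000.
Step 6: alpha = 0.1. fail to reject H0.

R = 9, z = 0.0000, p = 1.000000, fail to reject H0.


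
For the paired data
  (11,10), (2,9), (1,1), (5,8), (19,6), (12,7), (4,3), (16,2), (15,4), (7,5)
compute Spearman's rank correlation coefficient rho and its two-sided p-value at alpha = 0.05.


Step 1: Rank x and y separately (midranks; no ties here).
rank(x): 11->6, 2->2, 1->1, 5->4, 19->10, 12->7, 4->3, 16->9, 15->8, 7->5
rank(y): 10->10, 9->9, 1->1, 8->8, 6->6, 7->7, 3->3, 2->2, 4->4, 5->5
Step 2: d_i = R_x(i) - R_y(i); compute d_i^2.
  (6-10)^2=16, (2-9)^2=49, (1-1)^2=0, (4-8)^2=16, (10-6)^2=16, (7-7)^2=0, (3-3)^2=0, (9-2)^2=49, (8-4)^2=16, (5-5)^2=0
sum(d^2) = 162.
Step 3: rho = 1 - 6*162 / (10*(10^2 - 1)) = 1 - 972/990 = 0.018182.
Step 4: Under H0, t = rho * sqrt((n-2)/(1-rho^2)) = 0.0514 ~ t(8).
Step 5: Two-sided p-value from the t-distribution with 8 df = 0.960240.
Step 6: alpha = 0.05. fail to reject H0.

rho = 0.0182, p = 0.960240, fail to reject H0 at alpha = 0.05.


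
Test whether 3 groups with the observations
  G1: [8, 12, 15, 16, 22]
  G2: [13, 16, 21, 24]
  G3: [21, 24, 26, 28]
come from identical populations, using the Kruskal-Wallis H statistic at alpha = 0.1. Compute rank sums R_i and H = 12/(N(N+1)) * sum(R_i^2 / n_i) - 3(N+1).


Step 1: Combine all N = 13 observations and assign midranks.
sorted (value, group, rank): (8,G1,1), (12,G1,2), (13,G2,3), (15,G1,4), (16,G1,5.5), (16,G2,5.5), (21,G2,7.5), (21,G3,7.5), (22,G1,9), (24,G2,10.5), (24,G3,10.5), (26,G3,12), (28,G3,13)
Step 2: Sum ranks within each group.
R_1 = 21.5 (n_1 = 5)
R_2 = 26.5 (n_2 = 4)
R_3 = 43 (n_3 = 4)
Step 3: H = 12/(N(N+1)) * sum(R_i^2/n_i) - 3(N+1)
     = 12/(13*14) * (21.5^2/5 + 26.5^2/4 + 43^2/4) - 3*14
     = 0.065934 * 730.263 - 42
     = 6.149176.
Step 4: Ties present; correction factor C = 1 - 18/(13^3 - 13) = 0.991758. Corrected H = 6.149176 / 0.991758 = 6.200277.
Step 5: Under H0, H ~ chi^2(2); p-value = 0.045043.
Step 6: alpha = 0.1. reject H0.

H = 6.2003, df = 2, p = 0.045043, reject H0.


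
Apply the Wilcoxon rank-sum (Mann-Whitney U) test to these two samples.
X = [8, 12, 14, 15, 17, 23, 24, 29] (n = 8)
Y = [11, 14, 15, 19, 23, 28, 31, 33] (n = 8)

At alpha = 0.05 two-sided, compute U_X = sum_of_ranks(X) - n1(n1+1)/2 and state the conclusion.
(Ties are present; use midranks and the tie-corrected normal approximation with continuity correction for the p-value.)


Step 1: Combine and sort all 16 observations; assign midranks.
sorted (value, group): (8,X), (11,Y), (12,X), (14,X), (14,Y), (15,X), (15,Y), (17,X), (19,Y), (23,X), (23,Y), (24,X), (28,Y), (29,X), (31,Y), (33,Y)
ranks: 8->1, 11->2, 12->3, 14->4.5, 14->4.5, 15->6.5, 15->6.5, 17->8, 19->9, 23->10.5, 23->10.5, 24->12, 28->13, 29->14, 31->15, 33->16
Step 2: Rank sum for X: R1 = 1 + 3 + 4.5 + 6.5 + 8 + 10.5 + 12 + 14 = 59.5.
Step 3: U_X = R1 - n1(n1+1)/2 = 59.5 - 8*9/2 = 59.5 - 36 = 23.5.
       U_Y = n1*n2 - U_X = 64 - 23.5 = 40.5.
Step 4: Ties are present, so use the tie-corrected normal approximation (with continuity correction) for the p-value.
Step 5: p-value = 0.399773; compare to alpha = 0.05. fail to reject H0.

U_X = 23.5, p = 0.399773, fail to reject H0 at alpha = 0.05.


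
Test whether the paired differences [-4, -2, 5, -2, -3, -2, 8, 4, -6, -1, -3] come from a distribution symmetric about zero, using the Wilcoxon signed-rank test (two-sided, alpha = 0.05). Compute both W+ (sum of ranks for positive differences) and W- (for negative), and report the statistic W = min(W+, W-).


Step 1: Drop any zero differences (none here) and take |d_i|.
|d| = [4, 2, 5, 2, 3, 2, 8, 4, 6, 1, 3]
Step 2: Midrank |d_i| (ties get averaged ranks).
ranks: |4|->7.5, |2|->3, |5|->9, |2|->3, |3|->5.5, |2|->3, |8|->11, |4|->7.5, |6|->10, |1|->1, |3|->5.5
Step 3: Attach original signs; sum ranks with positive sign and with negative sign.
W+ = 9 + 11 + 7.5 = 27.5
W- = 7.5 + 3 + 3 + 5.5 + 3 + 10 + 1 + 5.5 = 38.5
(Check: W+ + W- = 66 should equal n(n+1)/2 = 66.)
Step 4: Test statistic W = min(W+, W-) = 27.5.
Step 5: Ties in |d|, so use the tie-corrected normal approximation.
        E[W] = n(n+1)/4 = 11*12/4 = 33.
        Tie groups: |d|=2 (t=3), |d|=3 (t=2), |d|=4 (t=2); sum(t^3 - t) = 36.
        Var[W] = n(n+1)(2n+1)/24 - sum(t^3-t)/48 = 3036/24 - 36/48 = 125.75.
        z = (W - E[W]) / sqrt(Var[W]) = (27.5 - 33) / 11.2138 = -0.4905.
        Two-sided p = 2*Phi(z) = 0.623804.
Step 6: alpha = 0.05. fail to reject H0.

W+ = 27.5, W- = 38.5, W = min = 27.5, p = 0.623804, fail to reject H0.


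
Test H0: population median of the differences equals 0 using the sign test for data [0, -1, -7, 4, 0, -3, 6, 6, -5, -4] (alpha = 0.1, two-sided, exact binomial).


Step 1: Discard zero differences. Original n = 10; n_eff = number of nonzero differences = 8.
Nonzero differences (with sign): -1, -7, +4, -3, +6, +6, -5, -4
Step 2: Count signs: positive = 3, negative = 5.
Step 3: Under H0: P(positive) = 0.5, so the number of positives S ~ Bin(8, 0.5).
Step 4: Two-sided exact p-value = sum of Bin(8,0.5) probabilities at or below the observed probability = 0.726562.
Step 5: alpha = 0.1. fail to reject H0.

n_eff = 8, pos = 3, neg = 5, p = 0.726562, fail to reject H0.


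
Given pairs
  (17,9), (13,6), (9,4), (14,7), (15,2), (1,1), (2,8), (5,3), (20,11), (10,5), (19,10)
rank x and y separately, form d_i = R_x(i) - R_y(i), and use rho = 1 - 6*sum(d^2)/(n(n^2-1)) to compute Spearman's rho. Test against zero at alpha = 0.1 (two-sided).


Step 1: Rank x and y separately (midranks; no ties here).
rank(x): 17->9, 13->6, 9->4, 14->7, 15->8, 1->1, 2->2, 5->3, 20->11, 10->5, 19->10
rank(y): 9->9, 6->6, 4->4, 7->7, 2->2, 1->1, 8->8, 3->3, 11->11, 5->5, 10->10
Step 2: d_i = R_x(i) - R_y(i); compute d_i^2.
  (9-9)^2=0, (6-6)^2=0, (4-4)^2=0, (7-7)^2=0, (8-2)^2=36, (1-1)^2=0, (2-8)^2=36, (3-3)^2=0, (11-11)^2=0, (5-5)^2=0, (10-10)^2=0
sum(d^2) = 72.
Step 3: rho = 1 - 6*72 / (11*(11^2 - 1)) = 1 - 432/1320 = 0.672727.
Step 4: Under H0, t = rho * sqrt((n-2)/(1-rho^2)) = 2.7277 ~ t(9).
Step 5: Two-sided p-value from the t-distribution with 9 df = 0.023313.
Step 6: alpha = 0.1. reject H0.

rho = 0.6727, p = 0.023313, reject H0 at alpha = 0.1.


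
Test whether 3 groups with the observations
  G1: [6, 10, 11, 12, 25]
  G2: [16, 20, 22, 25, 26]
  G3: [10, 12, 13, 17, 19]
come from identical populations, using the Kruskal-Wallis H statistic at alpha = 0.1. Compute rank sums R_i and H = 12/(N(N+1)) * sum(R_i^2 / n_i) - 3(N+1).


Step 1: Combine all N = 15 observations and assign midranks.
sorted (value, group, rank): (6,G1,1), (10,G1,2.5), (10,G3,2.5), (11,G1,4), (12,G1,5.5), (12,G3,5.5), (13,G3,7), (16,G2,8), (17,G3,9), (19,G3,10), (20,G2,11), (22,G2,12), (25,G1,13.5), (25,G2,13.5), (26,G2,15)
Step 2: Sum ranks within each group.
R_1 = 26.5 (n_1 = 5)
R_2 = 59.5 (n_2 = 5)
R_3 = 34 (n_3 = 5)
Step 3: H = 12/(N(N+1)) * sum(R_i^2/n_i) - 3(N+1)
     = 12/(15*16) * (26.5^2/5 + 59.5^2/5 + 34^2/5) - 3*16
     = 0.050000 * 1079.7 - 48
     = 5.985000.
Step 4: Ties present; correction factor C = 1 - 18/(15^3 - 15) = 0.994643. Corrected H = 5.985000 / 0.994643 = 6.017235.
Step 5: Under H0, H ~ chi^2(2); p-value = 0.049360.
Step 6: alpha = 0.1. reject H0.

H = 6.0172, df = 2, p = 0.049360, reject H0.


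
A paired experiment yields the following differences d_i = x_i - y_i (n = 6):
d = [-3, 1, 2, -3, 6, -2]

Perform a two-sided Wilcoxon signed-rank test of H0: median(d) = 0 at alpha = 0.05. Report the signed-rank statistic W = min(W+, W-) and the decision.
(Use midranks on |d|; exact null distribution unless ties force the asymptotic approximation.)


Step 1: Drop any zero differences (none here) and take |d_i|.
|d| = [3, 1, 2, 3, 6, 2]
Step 2: Midrank |d_i| (ties get averaged ranks).
ranks: |3|->4.5, |1|->1, |2|->2.5, |3|->4.5, |6|->6, |2|->2.5
Step 3: Attach original signs; sum ranks with positive sign and with negative sign.
W+ = 1 + 2.5 + 6 = 9.5
W- = 4.5 + 4.5 + 2.5 = 11.5
(Check: W+ + W- = 21 should equal n(n+1)/2 = 21.)
Step 4: Test statistic W = min(W+, W-) = 9.5.
Step 5: Ties in |d|, so use the tie-corrected normal approximation.
        E[W] = n(n+1)/4 = 6*7/4 = 10.5.
        Tie groups: |d|=2 (t=2), |d|=3 (t=2); sum(t^3 - t) = 12.
        Var[W] = n(n+1)(2n+1)/24 - sum(t^3-t)/48 = 546/24 - 12/48 = 22.5.
        z = (W - E[W]) / sqrt(Var[W]) = (9.5 - 10.5) / 4.7434 = -0.2108.
        Two-sided p = 2*Phi(z) = 0.833029.
Step 6: alpha = 0.05. fail to reject H0.

W+ = 9.5, W- = 11.5, W = min = 9.5, p = 0.833029, fail to reject H0.


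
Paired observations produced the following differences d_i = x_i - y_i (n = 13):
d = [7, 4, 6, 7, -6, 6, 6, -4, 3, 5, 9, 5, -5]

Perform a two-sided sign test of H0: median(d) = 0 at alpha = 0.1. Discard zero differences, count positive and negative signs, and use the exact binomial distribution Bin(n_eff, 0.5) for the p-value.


Step 1: Discard zero differences. Original n = 13; n_eff = number of nonzero differences = 13.
Nonzero differences (with sign): +7, +4, +6, +7, -6, +6, +6, -4, +3, +5, +9, +5, -5
Step 2: Count signs: positive = 10, negative = 3.
Step 3: Under H0: P(positive) = 0.5, so the number of positives S ~ Bin(13, 0.5).
Step 4: Two-sided exact p-value = sum of Bin(13,0.5) probabilities at or below the observed probability = 0.092285.
Step 5: alpha = 0.1. reject H0.

n_eff = 13, pos = 10, neg = 3, p = 0.092285, reject H0.


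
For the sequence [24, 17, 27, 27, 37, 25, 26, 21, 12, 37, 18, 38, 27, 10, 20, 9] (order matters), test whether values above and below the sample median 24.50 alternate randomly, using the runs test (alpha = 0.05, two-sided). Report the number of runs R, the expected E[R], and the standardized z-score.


Step 1: Compute median = 24.50; label A = above, B = below.
Labels in order: BBAAAAABBABAABBB  (n_A = 8, n_B = 8)
Step 2: Count runs R = 7.
Step 3: Under H0 (random ordering), E[R] = 2*n_A*n_B/(n_A+n_B) + 1 = 2*8*8/16 + 1 = 9.0000.
        Var[R] = 2*n_A*n_B*(2*n_A*n_B - n_A - n_B) / ((n_A+n_B)^2 * (n_A+n_B-1)) = 14336/3840 = 3.7333.
        SD[R] = 1.9322.
Step 4: Continuity-corrected z = (R + 0.5 - E[R]) / SD[R] = (7 + 0.5 - 9.0000) / 1.9322 = -0.7763.
Step 5: Two-sided p-value via normal approximation = 2*(1 - Phi(|z|)) = 0.437558.
Step 6: alpha = 0.05. fail to reject H0.

R = 7, z = -0.7763, p = 0.437558, fail to reject H0.


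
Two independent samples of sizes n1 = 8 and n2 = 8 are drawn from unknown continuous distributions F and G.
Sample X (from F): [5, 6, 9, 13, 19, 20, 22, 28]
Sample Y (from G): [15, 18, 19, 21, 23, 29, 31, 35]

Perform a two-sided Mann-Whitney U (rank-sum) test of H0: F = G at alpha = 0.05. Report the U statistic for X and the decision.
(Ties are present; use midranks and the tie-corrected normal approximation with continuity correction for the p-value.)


Step 1: Combine and sort all 16 observations; assign midranks.
sorted (value, group): (5,X), (6,X), (9,X), (13,X), (15,Y), (18,Y), (19,X), (19,Y), (20,X), (21,Y), (22,X), (23,Y), (28,X), (29,Y), (31,Y), (35,Y)
ranks: 5->1, 6->2, 9->3, 13->4, 15->5, 18->6, 19->7.5, 19->7.5, 20->9, 21->10, 22->11, 23->12, 28->13, 29->14, 31->15, 35->16
Step 2: Rank sum for X: R1 = 1 + 2 + 3 + 4 + 7.5 + 9 + 11 + 13 = 50.5.
Step 3: U_X = R1 - n1(n1+1)/2 = 50.5 - 8*9/2 = 50.5 - 36 = 14.5.
       U_Y = n1*n2 - U_X = 64 - 14.5 = 49.5.
Step 4: Ties are present, so use the tie-corrected normal approximation (with continuity correction) for the p-value.
Step 5: p-value = 0.073991; compare to alpha = 0.05. fail to reject H0.

U_X = 14.5, p = 0.073991, fail to reject H0 at alpha = 0.05.


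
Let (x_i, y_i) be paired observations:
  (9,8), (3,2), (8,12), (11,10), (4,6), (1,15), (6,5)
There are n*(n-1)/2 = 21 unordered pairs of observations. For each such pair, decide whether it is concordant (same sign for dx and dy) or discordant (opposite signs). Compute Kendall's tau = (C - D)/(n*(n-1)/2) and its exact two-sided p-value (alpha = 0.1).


Step 1: Enumerate the 21 unordered pairs (i,j) with i<j and classify each by sign(x_j-x_i) * sign(y_j-y_i).
  (1,2):dx=-6,dy=-6->C; (1,3):dx=-1,dy=+4->D; (1,4):dx=+2,dy=+2->C; (1,5):dx=-5,dy=-2->C
  (1,6):dx=-8,dy=+7->D; (1,7):dx=-3,dy=-3->C; (2,3):dx=+5,dy=+10->C; (2,4):dx=+8,dy=+8->C
  (2,5):dx=+1,dy=+4->C; (2,6):dx=-2,dy=+13->D; (2,7):dx=+3,dy=+3->C; (3,4):dx=+3,dy=-2->D
  (3,5):dx=-4,dy=-6->C; (3,6):dx=-7,dy=+3->D; (3,7):dx=-2,dy=-7->C; (4,5):dx=-7,dy=-4->C
  (4,6):dx=-10,dy=+5->D; (4,7):dx=-5,dy=-5->C; (5,6):dx=-3,dy=+9->D; (5,7):dx=+2,dy=-1->D
  (6,7):dx=+5,dy=-10->D
Step 2: C = 12, D = 9, total pairs = 21.
Step 3: tau = (C - D)/(n(n-1)/2) = (12 - 9)/21 = 0.142857.
Step 4: Exact two-sided p-value (enumerate n! = 5040 permutations of y under H0): p = 0.772619.
Step 5: alpha = 0.1. fail to reject H0.

tau_b = 0.1429 (C=12, D=9), p = 0.772619, fail to reject H0.


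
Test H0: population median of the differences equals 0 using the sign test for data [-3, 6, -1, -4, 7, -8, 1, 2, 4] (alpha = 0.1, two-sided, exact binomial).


Step 1: Discard zero differences. Original n = 9; n_eff = number of nonzero differences = 9.
Nonzero differences (with sign): -3, +6, -1, -4, +7, -8, +1, +2, +4
Step 2: Count signs: positive = 5, negative = 4.
Step 3: Under H0: P(positive) = 0.5, so the number of positives S ~ Bin(9, 0.5).
Step 4: Two-sided exact p-value = sum of Bin(9,0.5) probabilities at or below the observed probability = 1.000000.
Step 5: alpha = 0.1. fail to reject H0.

n_eff = 9, pos = 5, neg = 4, p = 1.000000, fail to reject H0.


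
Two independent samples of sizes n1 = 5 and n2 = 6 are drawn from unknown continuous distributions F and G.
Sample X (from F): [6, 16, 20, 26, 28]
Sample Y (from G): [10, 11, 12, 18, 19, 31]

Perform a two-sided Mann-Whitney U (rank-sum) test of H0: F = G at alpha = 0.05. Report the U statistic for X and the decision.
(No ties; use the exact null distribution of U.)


Step 1: Combine and sort all 11 observations; assign midranks.
sorted (value, group): (6,X), (10,Y), (11,Y), (12,Y), (16,X), (18,Y), (19,Y), (20,X), (26,X), (28,X), (31,Y)
ranks: 6->1, 10->2, 11->3, 12->4, 16->5, 18->6, 19->7, 20->8, 26->9, 28->10, 31->11
Step 2: Rank sum for X: R1 = 1 + 5 + 8 + 9 + 10 = 33.
Step 3: U_X = R1 - n1(n1+1)/2 = 33 - 5*6/2 = 33 - 15 = 18.
       U_Y = n1*n2 - U_X = 30 - 18 = 12.
Step 4: No ties, so the exact null distribution of U (based on enumerating the C(11,5) = 462 equally likely rank assignments) gives the two-sided p-value.
Step 5: p-value = 0.662338; compare to alpha = 0.05. fail to reject H0.

U_X = 18, p = 0.662338, fail to reject H0 at alpha = 0.05.


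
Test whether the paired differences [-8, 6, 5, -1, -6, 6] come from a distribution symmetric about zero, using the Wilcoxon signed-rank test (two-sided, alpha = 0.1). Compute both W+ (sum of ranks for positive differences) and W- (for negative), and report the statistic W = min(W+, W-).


Step 1: Drop any zero differences (none here) and take |d_i|.
|d| = [8, 6, 5, 1, 6, 6]
Step 2: Midrank |d_i| (ties get averaged ranks).
ranks: |8|->6, |6|->4, |5|->2, |1|->1, |6|->4, |6|->4
Step 3: Attach original signs; sum ranks with positive sign and with negative sign.
W+ = 4 + 2 + 4 = 10
W- = 6 + 1 + 4 = 11
(Check: W+ + W- = 21 should equal n(n+1)/2 = 21.)
Step 4: Test statistic W = min(W+, W-) = 10.
Step 5: Ties in |d|, so use the tie-corrected normal approximation.
        E[W] = n(n+1)/4 = 6*7/4 = 10.5.
        Tie groups: |d|=6 (t=3); sum(t^3 - t) = 24.
        Var[W] = n(n+1)(2n+1)/24 - sum(t^3-t)/48 = 546/24 - 24/48 = 22.25.
        z = (W - E[W]) / sqrt(Var[W]) = (10 - 10.5) / 4.7170 = -0.1060.
        Two-sided p = 2*Phi(z) = 0.915583.
Step 6: alpha = 0.1. fail to reject H0.

W+ = 10, W- = 11, W = min = 10, p = 0.915583, fail to reject H0.


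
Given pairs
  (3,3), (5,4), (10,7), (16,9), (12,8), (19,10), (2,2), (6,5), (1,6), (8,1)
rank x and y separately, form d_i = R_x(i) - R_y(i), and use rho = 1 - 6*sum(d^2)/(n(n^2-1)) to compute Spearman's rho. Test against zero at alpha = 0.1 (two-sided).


Step 1: Rank x and y separately (midranks; no ties here).
rank(x): 3->3, 5->4, 10->7, 16->9, 12->8, 19->10, 2->2, 6->5, 1->1, 8->6
rank(y): 3->3, 4->4, 7->7, 9->9, 8->8, 10->10, 2->2, 5->5, 6->6, 1->1
Step 2: d_i = R_x(i) - R_y(i); compute d_i^2.
  (3-3)^2=0, (4-4)^2=0, (7-7)^2=0, (9-9)^2=0, (8-8)^2=0, (10-10)^2=0, (2-2)^2=0, (5-5)^2=0, (1-6)^2=25, (6-1)^2=25
sum(d^2) = 50.
Step 3: rho = 1 - 6*50 / (10*(10^2 - 1)) = 1 - 300/990 = 0.696970.
Step 4: Under H0, t = rho * sqrt((n-2)/(1-rho^2)) = 2.7490 ~ t(8).
Step 5: Two-sided p-value from the t-distribution with 8 df = 0.025097.
Step 6: alpha = 0.1. reject H0.

rho = 0.6970, p = 0.025097, reject H0 at alpha = 0.1.


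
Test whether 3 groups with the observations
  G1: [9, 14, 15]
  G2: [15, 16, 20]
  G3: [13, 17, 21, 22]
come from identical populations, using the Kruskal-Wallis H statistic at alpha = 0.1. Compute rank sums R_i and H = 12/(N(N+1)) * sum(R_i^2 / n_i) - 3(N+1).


Step 1: Combine all N = 10 observations and assign midranks.
sorted (value, group, rank): (9,G1,1), (13,G3,2), (14,G1,3), (15,G1,4.5), (15,G2,4.5), (16,G2,6), (17,G3,7), (20,G2,8), (21,G3,9), (22,G3,10)
Step 2: Sum ranks within each group.
R_1 = 8.5 (n_1 = 3)
R_2 = 18.5 (n_2 = 3)
R_3 = 28 (n_3 = 4)
Step 3: H = 12/(N(N+1)) * sum(R_i^2/n_i) - 3(N+1)
     = 12/(10*11) * (8.5^2/3 + 18.5^2/3 + 28^2/4) - 3*11
     = 0.109091 * 334.167 - 33
     = 3.454545.
Step 4: Ties present; correction factor C = 1 - 6/(10^3 - 10) = 0.993939. Corrected H = 3.454545 / 0.993939 = 3.475610.
Step 5: Under H0, H ~ chi^2(2); p-value = 0.175906.
Step 6: alpha = 0.1. fail to reject H0.

H = 3.4756, df = 2, p = 0.175906, fail to reject H0.


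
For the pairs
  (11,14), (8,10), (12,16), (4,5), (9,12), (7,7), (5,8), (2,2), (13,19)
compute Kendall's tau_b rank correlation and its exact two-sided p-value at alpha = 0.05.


Step 1: Enumerate the 36 unordered pairs (i,j) with i<j and classify each by sign(x_j-x_i) * sign(y_j-y_i).
  (1,2):dx=-3,dy=-4->C; (1,3):dx=+1,dy=+2->C; (1,4):dx=-7,dy=-9->C; (1,5):dx=-2,dy=-2->C
  (1,6):dx=-4,dy=-7->C; (1,7):dx=-6,dy=-6->C; (1,8):dx=-9,dy=-12->C; (1,9):dx=+2,dy=+5->C
  (2,3):dx=+4,dy=+6->C; (2,4):dx=-4,dy=-5->C; (2,5):dx=+1,dy=+2->C; (2,6):dx=-1,dy=-3->C
  (2,7):dx=-3,dy=-2->C; (2,8):dx=-6,dy=-8->C; (2,9):dx=+5,dy=+9->C; (3,4):dx=-8,dy=-11->C
  (3,5):dx=-3,dy=-4->C; (3,6):dx=-5,dy=-9->C; (3,7):dx=-7,dy=-8->C; (3,8):dx=-10,dy=-14->C
  (3,9):dx=+1,dy=+3->C; (4,5):dx=+5,dy=+7->C; (4,6):dx=+3,dy=+2->C; (4,7):dx=+1,dy=+3->C
  (4,8):dx=-2,dy=-3->C; (4,9):dx=+9,dy=+14->C; (5,6):dx=-2,dy=-5->C; (5,7):dx=-4,dy=-4->C
  (5,8):dx=-7,dy=-10->C; (5,9):dx=+4,dy=+7->C; (6,7):dx=-2,dy=+1->D; (6,8):dx=-5,dy=-5->C
  (6,9):dx=+6,dy=+12->C; (7,8):dx=-3,dy=-6->C; (7,9):dx=+8,dy=+11->C; (8,9):dx=+11,dy=+17->C
Step 2: C = 35, D = 1, total pairs = 36.
Step 3: tau = (C - D)/(n(n-1)/2) = (35 - 1)/36 = 0.944444.
Step 4: Exact two-sided p-value (enumerate n! = 362880 permutations of y under H0): p = 0.000050.
Step 5: alpha = 0.05. reject H0.

tau_b = 0.9444 (C=35, D=1), p = 0.000050, reject H0.


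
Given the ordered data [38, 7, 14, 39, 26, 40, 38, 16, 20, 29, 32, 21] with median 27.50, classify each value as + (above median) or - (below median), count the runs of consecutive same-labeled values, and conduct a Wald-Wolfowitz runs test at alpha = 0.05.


Step 1: Compute median = 27.50; label A = above, B = below.
Labels in order: ABBABAABBAAB  (n_A = 6, n_B = 6)
Step 2: Count runs R = 8.
Step 3: Under H0 (random ordering), E[R] = 2*n_A*n_B/(n_A+n_B) + 1 = 2*6*6/12 + 1 = 7.0000.
        Var[R] = 2*n_A*n_B*(2*n_A*n_B - n_A - n_B) / ((n_A+n_B)^2 * (n_A+n_B-1)) = 4320/1584 = 2.7273.
        SD[R] = 1.6514.
Step 4: Continuity-corrected z = (R - 0.5 - E[R]) / SD[R] = (8 - 0.5 - 7.0000) / 1.6514 = 0.3028.
Step 5: Two-sided p-value via normal approximation = 2*(1 - Phi(|z|)) = 0.762069.
Step 6: alpha = 0.05. fail to reject H0.

R = 8, z = 0.3028, p = 0.762069, fail to reject H0.


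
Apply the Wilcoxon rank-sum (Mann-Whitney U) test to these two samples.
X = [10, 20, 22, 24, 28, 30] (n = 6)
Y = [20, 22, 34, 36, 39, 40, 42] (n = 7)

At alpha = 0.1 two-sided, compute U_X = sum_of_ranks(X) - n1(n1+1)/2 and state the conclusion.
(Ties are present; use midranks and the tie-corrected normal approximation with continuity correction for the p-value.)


Step 1: Combine and sort all 13 observations; assign midranks.
sorted (value, group): (10,X), (20,X), (20,Y), (22,X), (22,Y), (24,X), (28,X), (30,X), (34,Y), (36,Y), (39,Y), (40,Y), (42,Y)
ranks: 10->1, 20->2.5, 20->2.5, 22->4.5, 22->4.5, 24->6, 28->7, 30->8, 34->9, 36->10, 39->11, 40->12, 42->13
Step 2: Rank sum for X: R1 = 1 + 2.5 + 4.5 + 6 + 7 + 8 = 29.
Step 3: U_X = R1 - n1(n1+1)/2 = 29 - 6*7/2 = 29 - 21 = 8.
       U_Y = n1*n2 - U_X = 42 - 8 = 34.
Step 4: Ties are present, so use the tie-corrected normal approximation (with continuity correction) for the p-value.
Step 5: p-value = 0.073351; compare to alpha = 0.1. reject H0.

U_X = 8, p = 0.073351, reject H0 at alpha = 0.1.


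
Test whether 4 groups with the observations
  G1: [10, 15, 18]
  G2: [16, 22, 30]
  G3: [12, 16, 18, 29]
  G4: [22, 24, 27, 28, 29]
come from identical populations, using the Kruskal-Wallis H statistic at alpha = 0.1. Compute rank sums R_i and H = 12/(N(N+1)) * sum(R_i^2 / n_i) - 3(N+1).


Step 1: Combine all N = 15 observations and assign midranks.
sorted (value, group, rank): (10,G1,1), (12,G3,2), (15,G1,3), (16,G2,4.5), (16,G3,4.5), (18,G1,6.5), (18,G3,6.5), (22,G2,8.5), (22,G4,8.5), (24,G4,10), (27,G4,11), (28,G4,12), (29,G3,13.5), (29,G4,13.5), (30,G2,15)
Step 2: Sum ranks within each group.
R_1 = 10.5 (n_1 = 3)
R_2 = 28 (n_2 = 3)
R_3 = 26.5 (n_3 = 4)
R_4 = 55 (n_4 = 5)
Step 3: H = 12/(N(N+1)) * sum(R_i^2/n_i) - 3(N+1)
     = 12/(15*16) * (10.5^2/3 + 28^2/3 + 26.5^2/4 + 55^2/5) - 3*16
     = 0.050000 * 1078.65 - 48
     = 5.932292.
Step 4: Ties present; correction factor C = 1 - 24/(15^3 - 15) = 0.992857. Corrected H = 5.932292 / 0.992857 = 5.974970.
Step 5: Under H0, H ~ chi^2(3); p-value = 0.112834.
Step 6: alpha = 0.1. fail to reject H0.

H = 5.9750, df = 3, p = 0.112834, fail to reject H0.
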